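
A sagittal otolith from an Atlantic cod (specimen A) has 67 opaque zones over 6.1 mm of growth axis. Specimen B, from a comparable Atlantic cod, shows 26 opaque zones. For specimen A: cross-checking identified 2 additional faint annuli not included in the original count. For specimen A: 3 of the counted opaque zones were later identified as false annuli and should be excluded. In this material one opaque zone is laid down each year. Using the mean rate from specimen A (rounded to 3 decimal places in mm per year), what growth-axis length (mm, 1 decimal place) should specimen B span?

2.4 mm

Specimen A: correcting the raw count gives 67 − 3 + 2 = 66 true opaque zones.
A: Mean rate = 6.1 mm / 66 years ≈ 0.092 mm/yr.
For B, 0.092 mm/year × 26 years = 2.4 mm.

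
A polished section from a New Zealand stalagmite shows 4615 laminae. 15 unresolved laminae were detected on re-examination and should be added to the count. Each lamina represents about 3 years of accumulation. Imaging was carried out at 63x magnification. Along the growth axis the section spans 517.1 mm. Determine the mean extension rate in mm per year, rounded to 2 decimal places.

0.04 mm per year

After corrections the count is 4615 + 15 = 4630 laminae.
4630 laminae at 3 years each span 4630 × 3 = 13890 years.
517.1 mm over 13890 years gives 517.1 / 13890 ≈ 0.04 mm per year.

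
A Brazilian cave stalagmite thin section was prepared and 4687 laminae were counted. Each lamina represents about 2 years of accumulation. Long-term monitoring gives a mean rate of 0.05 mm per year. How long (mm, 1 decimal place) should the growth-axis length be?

At 2 years per lamina, 4687 × 2 = 9374 years.
9374 years at 0.05 mm/year gives 0.05 × 9374 = 468.7 mm.

468.7 mm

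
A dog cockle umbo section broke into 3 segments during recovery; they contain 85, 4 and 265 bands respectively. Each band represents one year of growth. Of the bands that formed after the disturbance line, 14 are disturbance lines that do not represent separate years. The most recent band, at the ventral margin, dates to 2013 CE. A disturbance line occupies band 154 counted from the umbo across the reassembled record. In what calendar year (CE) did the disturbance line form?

1827 CE

Total bands = 85 + 4 + 265 = 354.
354 − 154 = 200 bands lie beyond the disturbance line toward the ventral margin.
Removing the 14 false bands leaves 200 − 14 = 186 true bands beyond the disturbance line.
Counting back 186 years from 2013 CE places the disturbance line in 2013 − 186 = 1827 CE.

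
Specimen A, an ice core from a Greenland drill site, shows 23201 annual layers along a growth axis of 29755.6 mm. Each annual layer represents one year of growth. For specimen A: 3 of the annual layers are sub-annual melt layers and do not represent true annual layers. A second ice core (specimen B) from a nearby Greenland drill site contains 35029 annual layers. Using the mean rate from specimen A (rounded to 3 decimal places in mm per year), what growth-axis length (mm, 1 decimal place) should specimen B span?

44942.2 mm

Specimen A: adjusted count: 23201 − 3 = 23198 annual layers.
A: Extension rate ≈ 29755.6 / 23198 = 1.283 mm/yr.
B's length ≈ 1.283 × 35029 = 44942.2 mm.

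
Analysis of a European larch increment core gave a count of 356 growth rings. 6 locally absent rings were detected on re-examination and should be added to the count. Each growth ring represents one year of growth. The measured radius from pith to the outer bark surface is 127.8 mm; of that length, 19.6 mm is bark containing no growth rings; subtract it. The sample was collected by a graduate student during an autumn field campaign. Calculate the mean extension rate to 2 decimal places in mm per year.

Correcting the raw count gives 356 + 6 = 362 true growth rings.
Net length = 127.8 − 19.6 = 108.2 mm.
Extension rate ≈ 108.2 / 362 = 0.30 mm per year.

0.30 mm per year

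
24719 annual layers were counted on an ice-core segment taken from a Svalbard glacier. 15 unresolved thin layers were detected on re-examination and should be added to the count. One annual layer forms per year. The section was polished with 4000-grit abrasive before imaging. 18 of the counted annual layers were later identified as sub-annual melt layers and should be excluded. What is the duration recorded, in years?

True annual layer count = 24719 − 18 + 15 = 24716.
At one annual layer per year, that is 24716 years.

24716 years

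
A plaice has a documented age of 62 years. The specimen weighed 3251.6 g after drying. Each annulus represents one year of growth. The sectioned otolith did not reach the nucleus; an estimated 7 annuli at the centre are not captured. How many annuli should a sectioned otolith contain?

55 annuli

Expected annuli over 62 years: 62.
Subtracting the 7 annuli not captured gives 62 − 7 = 55 annuli in the record.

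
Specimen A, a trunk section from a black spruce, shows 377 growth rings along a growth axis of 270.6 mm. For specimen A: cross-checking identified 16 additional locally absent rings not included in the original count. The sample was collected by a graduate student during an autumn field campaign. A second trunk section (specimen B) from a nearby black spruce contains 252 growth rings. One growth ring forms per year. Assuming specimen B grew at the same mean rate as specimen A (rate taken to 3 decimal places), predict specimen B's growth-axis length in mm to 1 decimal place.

Specimen A: adjusted count: 377 + 16 = 393 growth rings.
A: 270.6 mm over 393 years gives 270.6 / 393 ≈ 0.689 mm/year.
B's length ≈ 0.689 × 252 = 173.6 mm.

173.6 mm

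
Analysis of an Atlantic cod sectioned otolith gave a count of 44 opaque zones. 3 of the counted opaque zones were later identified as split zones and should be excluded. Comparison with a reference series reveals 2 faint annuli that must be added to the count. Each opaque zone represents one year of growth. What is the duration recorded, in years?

43 years

Correcting the raw count gives 44 − 3 + 2 = 43 true opaque zones.
At one opaque zone per year, that is 43 years.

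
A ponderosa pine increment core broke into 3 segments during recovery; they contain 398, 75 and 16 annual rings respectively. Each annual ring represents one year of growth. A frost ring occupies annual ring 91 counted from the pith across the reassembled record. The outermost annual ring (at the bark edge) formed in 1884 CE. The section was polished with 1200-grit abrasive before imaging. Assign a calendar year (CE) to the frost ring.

Total annual rings = 398 + 75 + 16 = 489.
Between annual ring 91 and the bark edge there are 489 − 91 = 398 annual rings.
Counting back 398 years from 1884 CE places the frost ring in 1884 − 398 = 1486 CE.

1486 CE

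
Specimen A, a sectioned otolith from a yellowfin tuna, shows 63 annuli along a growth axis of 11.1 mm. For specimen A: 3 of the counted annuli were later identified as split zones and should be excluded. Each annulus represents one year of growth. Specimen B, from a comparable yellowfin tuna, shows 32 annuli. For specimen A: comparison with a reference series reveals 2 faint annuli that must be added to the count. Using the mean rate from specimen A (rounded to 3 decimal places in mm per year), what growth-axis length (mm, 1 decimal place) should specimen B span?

5.7 mm

Specimen A: correcting the raw count gives 63 − 3 + 2 = 62 true annuli.
A: 11.1 mm over 62 years gives 11.1 / 62 ≈ 0.179 mm per year.
Length of B = 0.179 × 32 = 5.7 mm.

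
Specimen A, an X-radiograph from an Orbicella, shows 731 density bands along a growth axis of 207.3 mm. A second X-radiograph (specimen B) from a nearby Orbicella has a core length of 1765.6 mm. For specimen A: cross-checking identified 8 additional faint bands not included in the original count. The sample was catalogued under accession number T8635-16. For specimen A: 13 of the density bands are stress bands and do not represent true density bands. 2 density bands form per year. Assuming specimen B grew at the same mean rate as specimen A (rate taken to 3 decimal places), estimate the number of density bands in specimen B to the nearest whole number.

Specimen A: true density band count = 731 − 13 + 8 = 726.
Specimen A: with 2 density bands per year, 726 / 2 = 363 years.
A: Extension rate ≈ 207.3 / 363 = 0.571 mm/yr.
B spans 1765.6 / 0.571 = 3092.12 years; at 2 density bands per year that is 3092.12 × 2 ≈ 6184 density bands.

6184 density bands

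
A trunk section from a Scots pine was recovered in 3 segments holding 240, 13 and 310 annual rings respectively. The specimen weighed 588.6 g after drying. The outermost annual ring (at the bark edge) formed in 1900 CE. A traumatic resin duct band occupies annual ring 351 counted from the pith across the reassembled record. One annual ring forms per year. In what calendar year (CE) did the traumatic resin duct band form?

Total annual rings = 240 + 13 + 310 = 563.
Between annual ring 351 and the bark edge there are 563 − 351 = 212 annual rings.
The annual ring at the bark edge is 1900 CE, so the traumatic resin duct band dates to 1900 − 212 = 1688 CE.

1688 CE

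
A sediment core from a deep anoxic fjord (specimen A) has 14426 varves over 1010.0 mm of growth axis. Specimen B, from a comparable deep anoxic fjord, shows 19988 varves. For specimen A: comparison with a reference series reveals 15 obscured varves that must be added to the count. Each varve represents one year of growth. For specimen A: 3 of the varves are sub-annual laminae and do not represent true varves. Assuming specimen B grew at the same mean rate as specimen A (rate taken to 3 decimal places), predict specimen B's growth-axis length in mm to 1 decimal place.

Specimen A: adjusted count: 14426 − 3 + 15 = 14438 varves.
A: Mean rate = 1010.0 mm / 14438 years ≈ 0.070 mm/year.
For B, 0.070 mm/year × 19988 years = 1399.2 mm.

1399.2 mm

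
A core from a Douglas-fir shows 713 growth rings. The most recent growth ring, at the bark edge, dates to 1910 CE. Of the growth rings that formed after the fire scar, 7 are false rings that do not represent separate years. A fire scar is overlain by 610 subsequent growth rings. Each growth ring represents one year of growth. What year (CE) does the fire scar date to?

610 growth rings formed after the fire scar.
Excluding 7 false growth rings: 610 − 7 = 603.
1910 − 603 = 1307 CE.

1307 CE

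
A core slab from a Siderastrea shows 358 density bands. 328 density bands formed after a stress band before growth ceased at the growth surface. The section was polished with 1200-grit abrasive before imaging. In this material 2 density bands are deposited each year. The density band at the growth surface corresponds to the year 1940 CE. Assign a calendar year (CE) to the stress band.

1776 CE

328 density bands formed after the stress band.
With 2 density bands per year, 328 / 2 = 164 years.
Counting back 164 years from 1940 CE places the stress band in 1940 − 164 = 1776 CE.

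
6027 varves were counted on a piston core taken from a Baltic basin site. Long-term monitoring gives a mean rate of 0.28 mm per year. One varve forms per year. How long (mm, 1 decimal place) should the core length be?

The record spans 6027 years at 0.28 mm per year.
Length ≈ 0.28 × 6027 = 1687.6 mm.

1687.6 mm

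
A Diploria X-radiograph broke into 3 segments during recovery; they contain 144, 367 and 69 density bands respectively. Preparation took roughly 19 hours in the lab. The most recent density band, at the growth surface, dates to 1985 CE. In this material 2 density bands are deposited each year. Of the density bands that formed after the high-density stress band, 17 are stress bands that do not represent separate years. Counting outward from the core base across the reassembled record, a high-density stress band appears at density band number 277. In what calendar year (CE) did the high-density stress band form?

Total density bands = 144 + 367 + 69 = 580.
Between density band 277 and the growth surface there are 580 − 277 = 303 density bands.
Excluding 17 false density bands: 303 − 17 = 286.
Dividing by 2 density bands per year: 286 / 2 = 143 years.
1985 − 143 = 1842 CE.

1842 CE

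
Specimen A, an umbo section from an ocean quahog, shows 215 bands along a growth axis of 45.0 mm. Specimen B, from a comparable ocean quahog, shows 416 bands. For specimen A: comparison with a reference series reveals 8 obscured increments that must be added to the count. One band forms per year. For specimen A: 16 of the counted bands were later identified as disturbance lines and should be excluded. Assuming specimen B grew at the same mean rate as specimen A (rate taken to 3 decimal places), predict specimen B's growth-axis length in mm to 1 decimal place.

Specimen A: adjusted count: 215 − 16 + 8 = 207 bands.
A: Mean rate = 45.0 mm / 207 years ≈ 0.217 mm/yr.
Length of B = 0.217 × 416 = 90.3 mm.

90.3 mm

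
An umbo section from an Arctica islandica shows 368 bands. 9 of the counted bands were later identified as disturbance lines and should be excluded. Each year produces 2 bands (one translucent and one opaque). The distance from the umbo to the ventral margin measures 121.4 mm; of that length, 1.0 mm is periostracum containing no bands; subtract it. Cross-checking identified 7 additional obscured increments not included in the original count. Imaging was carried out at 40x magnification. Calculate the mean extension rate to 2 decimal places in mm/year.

Correcting the raw count gives 368 − 9 + 7 = 366 true bands.
With 2 bands per year, 366 / 2 = 183 years.
The growth record spans 121.4 − 1.0 = 120.4 mm.
Mean rate = 120.4 mm / 183 years ≈ 0.66 mm/year.

0.66 mm/year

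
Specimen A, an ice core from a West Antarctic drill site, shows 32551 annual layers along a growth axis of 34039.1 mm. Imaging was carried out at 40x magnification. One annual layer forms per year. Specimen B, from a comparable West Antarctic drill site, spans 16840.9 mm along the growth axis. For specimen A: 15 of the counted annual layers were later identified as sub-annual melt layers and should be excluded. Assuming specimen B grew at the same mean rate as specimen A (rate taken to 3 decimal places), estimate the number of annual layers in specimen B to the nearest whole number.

Specimen A: adjusted count: 32551 − 15 = 32536 annual layers.
A: 34039.1 mm over 32536 years gives 34039.1 / 32536 ≈ 1.046 mm/year.
Specimen B: 16840.9 mm / 1.046 mm per year = 16100.29 years ≈ 16100 annual layers.

16100 annual layers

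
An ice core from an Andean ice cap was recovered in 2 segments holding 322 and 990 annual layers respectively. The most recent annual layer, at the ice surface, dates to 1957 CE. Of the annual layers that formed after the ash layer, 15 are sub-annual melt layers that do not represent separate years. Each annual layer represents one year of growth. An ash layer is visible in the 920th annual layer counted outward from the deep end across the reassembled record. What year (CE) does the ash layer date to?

1580 CE

Total annual layers = 322 + 990 = 1312.
Between annual layer 920 and the ice surface there are 1312 − 920 = 392 annual layers.
Excluding 15 false annual layers: 392 − 15 = 377.
Counting back 377 years from 1957 CE places the ash layer in 1957 − 377 = 1580 CE.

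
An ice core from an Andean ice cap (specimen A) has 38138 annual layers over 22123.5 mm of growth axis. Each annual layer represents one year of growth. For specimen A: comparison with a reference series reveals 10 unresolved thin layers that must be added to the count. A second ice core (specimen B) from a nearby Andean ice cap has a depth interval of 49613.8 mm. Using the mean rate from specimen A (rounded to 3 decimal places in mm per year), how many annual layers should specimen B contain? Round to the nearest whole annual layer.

85541 annual layers

Specimen A: true annual layer count = 38138 + 10 = 38148.
A: Mean rate = 22123.5 mm / 38148 years ≈ 0.580 mm per year.
B spans 49613.8 / 0.580 = 85541.03 years ≈ 85541 annual layers.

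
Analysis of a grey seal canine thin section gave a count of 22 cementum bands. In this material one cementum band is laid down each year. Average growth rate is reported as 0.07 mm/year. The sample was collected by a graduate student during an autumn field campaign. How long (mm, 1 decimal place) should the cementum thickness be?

The record spans 22 years at 0.07 mm per year.
22 years at 0.07 mm/year gives 0.07 × 22 = 1.5 mm.

1.5 mm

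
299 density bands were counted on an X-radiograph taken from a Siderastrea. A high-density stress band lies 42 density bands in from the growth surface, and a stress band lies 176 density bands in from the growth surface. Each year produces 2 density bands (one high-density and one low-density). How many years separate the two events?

The two markers are separated by 176 − 42 = 134 density bands.
134 density bands at 2 per year is 134 / 2 = 67 years.

67 years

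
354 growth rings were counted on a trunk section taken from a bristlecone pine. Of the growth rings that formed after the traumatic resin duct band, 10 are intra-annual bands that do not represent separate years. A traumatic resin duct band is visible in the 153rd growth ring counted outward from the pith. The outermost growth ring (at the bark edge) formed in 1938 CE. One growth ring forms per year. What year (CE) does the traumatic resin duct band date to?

The traumatic resin duct band sits at growth ring 153 from the pith, so 354 − 153 = 201 growth rings formed after it.
Removing the 10 false growth rings leaves 201 − 10 = 191 true growth rings beyond the traumatic resin duct band.
Counting back 191 years from 1938 CE places the traumatic resin duct band in 1938 − 191 = 1747 CE.

1747 CE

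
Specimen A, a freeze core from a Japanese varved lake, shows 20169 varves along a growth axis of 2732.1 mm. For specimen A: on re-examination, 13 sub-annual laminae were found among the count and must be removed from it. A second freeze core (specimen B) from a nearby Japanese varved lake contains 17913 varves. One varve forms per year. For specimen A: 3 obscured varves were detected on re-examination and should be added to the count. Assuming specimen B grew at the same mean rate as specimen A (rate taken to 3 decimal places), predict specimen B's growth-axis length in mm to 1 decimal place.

Specimen A: correcting the raw count gives 20169 − 13 + 3 = 20159 true varves.
A: Mean rate = 2732.1 mm / 20159 years ≈ 0.136 mm/yr.
B's length ≈ 0.136 × 17913 = 2436.2 mm.

2436.2 mm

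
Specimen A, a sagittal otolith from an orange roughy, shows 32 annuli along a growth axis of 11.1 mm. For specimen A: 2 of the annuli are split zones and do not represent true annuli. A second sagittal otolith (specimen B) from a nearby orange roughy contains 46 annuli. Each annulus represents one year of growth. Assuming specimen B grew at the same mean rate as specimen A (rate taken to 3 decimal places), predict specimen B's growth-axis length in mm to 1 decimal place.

Specimen A: true annulus count = 32 − 2 = 30.
A: 11.1 mm over 30 years gives 11.1 / 30 ≈ 0.370 mm per year.
Length of B = 0.370 × 46 = 17.0 mm.

17.0 mm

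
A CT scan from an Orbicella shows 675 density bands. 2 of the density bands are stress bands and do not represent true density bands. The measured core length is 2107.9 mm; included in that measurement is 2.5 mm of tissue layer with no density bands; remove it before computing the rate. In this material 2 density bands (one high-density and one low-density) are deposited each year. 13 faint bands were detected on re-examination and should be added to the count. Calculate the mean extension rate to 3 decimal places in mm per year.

Adjusted count: 675 − 2 + 13 = 686 density bands.
With 2 density bands per year, 686 / 2 = 343 years.
Net length = 2107.9 − 2.5 = 2105.4 mm.
Extension rate ≈ 2105.4 / 343 = 6.138 mm per year.

6.138 mm per year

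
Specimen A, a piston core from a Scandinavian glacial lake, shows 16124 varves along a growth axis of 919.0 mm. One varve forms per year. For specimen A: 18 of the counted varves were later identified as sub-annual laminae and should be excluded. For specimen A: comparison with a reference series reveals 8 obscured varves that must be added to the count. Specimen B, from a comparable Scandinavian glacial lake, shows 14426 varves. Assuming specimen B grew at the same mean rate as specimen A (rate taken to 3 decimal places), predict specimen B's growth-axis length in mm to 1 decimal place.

822.3 mm

Specimen A: correcting the raw count gives 16124 − 18 + 8 = 16114 true varves.
A: 919.0 mm over 16114 years gives 919.0 / 16114 ≈ 0.057 mm/yr.
B's length ≈ 0.057 × 14426 = 822.3 mm.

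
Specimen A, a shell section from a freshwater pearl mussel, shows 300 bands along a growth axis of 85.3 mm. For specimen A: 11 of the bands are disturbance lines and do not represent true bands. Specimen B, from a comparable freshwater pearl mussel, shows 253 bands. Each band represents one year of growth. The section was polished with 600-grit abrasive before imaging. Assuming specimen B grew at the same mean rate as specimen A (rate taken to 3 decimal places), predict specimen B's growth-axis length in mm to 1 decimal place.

Specimen A: after corrections the count is 300 − 11 = 289 bands.
A: 85.3 mm over 289 years gives 85.3 / 289 ≈ 0.295 mm/year.
Length of B = 0.295 × 253 = 74.6 mm.

74.6 mm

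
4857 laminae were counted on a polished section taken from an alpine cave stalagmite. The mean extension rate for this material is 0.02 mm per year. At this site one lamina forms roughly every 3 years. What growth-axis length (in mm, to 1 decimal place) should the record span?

At 3 years per lamina, 4857 × 3 = 14571 years.
Length ≈ 0.02 × 14571 = 291.4 mm.

291.4 mm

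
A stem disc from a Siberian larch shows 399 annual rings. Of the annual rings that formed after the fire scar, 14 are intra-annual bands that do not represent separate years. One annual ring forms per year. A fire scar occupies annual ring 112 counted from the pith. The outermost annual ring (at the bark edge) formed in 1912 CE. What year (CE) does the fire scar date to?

1639 CE

399 − 112 = 287 annual rings lie beyond the fire scar toward the bark edge.
Excluding 14 false annual rings: 287 − 14 = 273.
Counting back 273 years from 1912 CE places the fire scar in 1912 − 273 = 1639 CE.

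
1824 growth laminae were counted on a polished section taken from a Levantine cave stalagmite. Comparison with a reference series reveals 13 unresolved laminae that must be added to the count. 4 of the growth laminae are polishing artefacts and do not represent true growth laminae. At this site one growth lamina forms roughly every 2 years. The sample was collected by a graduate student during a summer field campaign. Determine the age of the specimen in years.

After corrections the count is 1824 − 4 + 13 = 1833 growth laminae.
At 2 years per growth lamina, 1833 × 2 = 3666 years.

3666 yr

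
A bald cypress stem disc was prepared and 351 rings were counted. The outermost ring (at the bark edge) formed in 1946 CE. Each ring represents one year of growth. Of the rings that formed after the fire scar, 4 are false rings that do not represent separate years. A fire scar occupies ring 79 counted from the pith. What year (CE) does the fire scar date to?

1678 CE

351 − 79 = 272 rings lie beyond the fire scar toward the bark edge.
272 − 4 false = 268 true rings after the fire scar.
Counting back 268 years from 1946 CE places the fire scar in 1946 − 268 = 1678 CE.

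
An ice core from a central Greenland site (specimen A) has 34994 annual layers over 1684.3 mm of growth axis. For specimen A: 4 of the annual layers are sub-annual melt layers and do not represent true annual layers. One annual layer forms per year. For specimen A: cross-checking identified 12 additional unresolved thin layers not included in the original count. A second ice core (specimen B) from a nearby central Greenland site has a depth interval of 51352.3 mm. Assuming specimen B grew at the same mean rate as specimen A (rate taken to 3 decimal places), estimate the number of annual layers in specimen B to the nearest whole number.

1069840 annual layers

Specimen A: correcting the raw count gives 34994 − 4 + 12 = 35002 true annual layers.
A: Mean rate = 1684.3 mm / 35002 years ≈ 0.048 mm/year.
For B, 51352.3 / 0.048 = 1069839.58 years ≈ 1069840 annual layers.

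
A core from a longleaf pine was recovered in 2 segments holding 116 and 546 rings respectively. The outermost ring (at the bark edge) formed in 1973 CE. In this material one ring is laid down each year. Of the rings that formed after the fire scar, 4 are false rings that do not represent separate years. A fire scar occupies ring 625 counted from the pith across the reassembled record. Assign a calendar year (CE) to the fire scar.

Total rings = 116 + 546 = 662.
The fire scar sits at ring 625 from the pith, so 662 − 625 = 37 rings formed after it.
Excluding 4 false rings: 37 − 4 = 33.
Counting back 33 years from 1973 CE places the fire scar in 1973 − 33 = 1940 CE.

1940 CE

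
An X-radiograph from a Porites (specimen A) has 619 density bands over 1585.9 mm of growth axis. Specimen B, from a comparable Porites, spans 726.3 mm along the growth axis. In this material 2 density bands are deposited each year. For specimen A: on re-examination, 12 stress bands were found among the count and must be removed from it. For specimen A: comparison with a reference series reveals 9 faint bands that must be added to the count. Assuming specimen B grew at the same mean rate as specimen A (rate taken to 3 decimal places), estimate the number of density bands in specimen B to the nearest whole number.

Specimen A: true density band count = 619 − 12 + 9 = 616.
Specimen A: dividing by 2 density bands per year: 616 / 2 = 308 years.
A: 1585.9 mm over 308 years gives 1585.9 / 308 ≈ 5.149 mm/year.
B spans 726.3 / 5.149 = 141.06 years; at 2 density bands per year that is 141.06 × 2 ≈ 282 density bands.

282 density bands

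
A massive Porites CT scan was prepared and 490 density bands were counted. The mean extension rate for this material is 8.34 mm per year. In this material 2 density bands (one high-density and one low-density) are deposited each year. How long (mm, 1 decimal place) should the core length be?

490 density bands at 2 per year is 490 / 2 = 245 years.
Length ≈ 8.34 × 245 = 2043.3 mm.

2043.3 mm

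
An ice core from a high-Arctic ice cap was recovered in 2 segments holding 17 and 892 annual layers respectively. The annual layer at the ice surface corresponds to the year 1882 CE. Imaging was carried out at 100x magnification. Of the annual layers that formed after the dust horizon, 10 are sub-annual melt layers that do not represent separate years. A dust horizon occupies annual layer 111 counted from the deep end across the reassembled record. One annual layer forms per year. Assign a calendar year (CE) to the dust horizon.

Total annual layers = 17 + 892 = 909.
909 − 111 = 798 annual layers lie beyond the dust horizon toward the ice surface.
Excluding 10 false annual layers: 798 − 10 = 788.
Counting back 788 years from 1882 CE places the dust horizon in 1882 − 788 = 1094 CE.

1094 CE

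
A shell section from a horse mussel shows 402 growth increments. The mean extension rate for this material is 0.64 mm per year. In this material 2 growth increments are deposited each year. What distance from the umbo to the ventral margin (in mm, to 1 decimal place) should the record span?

128.6 mm

With 2 growth increments per year, 402 / 2 = 201 years.
Length ≈ 0.64 × 201 = 128.6 mm.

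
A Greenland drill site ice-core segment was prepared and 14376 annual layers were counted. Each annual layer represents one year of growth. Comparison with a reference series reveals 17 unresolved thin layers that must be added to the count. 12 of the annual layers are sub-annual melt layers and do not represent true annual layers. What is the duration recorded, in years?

14381 years

Adjusted count: 14376 − 12 + 17 = 14381 annual layers.
One annual layer per year makes the duration 14381 years.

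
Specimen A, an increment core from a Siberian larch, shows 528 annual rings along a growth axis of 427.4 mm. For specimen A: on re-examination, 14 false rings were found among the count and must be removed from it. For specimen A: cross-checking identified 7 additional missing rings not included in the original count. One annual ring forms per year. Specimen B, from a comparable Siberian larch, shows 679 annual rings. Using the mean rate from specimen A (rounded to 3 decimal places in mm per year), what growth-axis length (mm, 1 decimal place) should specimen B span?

556.8 mm

Specimen A: correcting the raw count gives 528 − 14 + 7 = 521 true annual rings.
A: Extension rate ≈ 427.4 / 521 = 0.820 mm/year.
For B, 0.820 mm/year × 679 years = 556.8 mm.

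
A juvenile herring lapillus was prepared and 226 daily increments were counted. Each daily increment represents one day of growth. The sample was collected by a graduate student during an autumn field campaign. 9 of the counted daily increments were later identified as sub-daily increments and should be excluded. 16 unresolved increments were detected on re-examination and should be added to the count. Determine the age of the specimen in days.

True daily increment count = 226 − 9 + 16 = 233.
With a one-to-one daily increment periodicity this is 233 days.

233 d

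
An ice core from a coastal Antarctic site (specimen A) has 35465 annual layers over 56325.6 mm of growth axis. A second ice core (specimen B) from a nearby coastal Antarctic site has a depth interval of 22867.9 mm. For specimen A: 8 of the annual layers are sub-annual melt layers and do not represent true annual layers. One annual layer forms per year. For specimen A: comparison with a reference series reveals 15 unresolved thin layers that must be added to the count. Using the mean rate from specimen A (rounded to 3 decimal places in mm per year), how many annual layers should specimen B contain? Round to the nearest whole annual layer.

Specimen A: after corrections the count is 35465 − 8 + 15 = 35472 annual layers.
A: 56325.6 mm over 35472 years gives 56325.6 / 35472 ≈ 1.588 mm per year.
B spans 22867.9 / 1.588 = 14400.44 years ≈ 14400 annual layers.

14400 annual layers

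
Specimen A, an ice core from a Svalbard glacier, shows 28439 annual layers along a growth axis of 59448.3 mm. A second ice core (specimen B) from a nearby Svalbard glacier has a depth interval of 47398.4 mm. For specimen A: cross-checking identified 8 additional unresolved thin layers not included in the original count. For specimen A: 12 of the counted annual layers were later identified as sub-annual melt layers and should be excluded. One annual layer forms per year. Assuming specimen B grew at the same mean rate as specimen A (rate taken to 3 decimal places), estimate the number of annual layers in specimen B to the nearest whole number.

22668 annual layers

Specimen A: correcting the raw count gives 28439 − 12 + 8 = 28435 true annual layers.
A: Mean rate = 59448.3 mm / 28435 years ≈ 2.091 mm per year.
Specimen B: 47398.4 mm / 2.091 mm per year = 22667.81 years ≈ 22668 annual layers.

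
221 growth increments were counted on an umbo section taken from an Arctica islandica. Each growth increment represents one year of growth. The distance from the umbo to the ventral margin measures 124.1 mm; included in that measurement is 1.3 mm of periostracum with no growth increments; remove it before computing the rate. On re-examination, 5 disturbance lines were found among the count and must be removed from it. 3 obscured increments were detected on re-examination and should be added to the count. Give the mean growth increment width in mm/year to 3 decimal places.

0.561 mm/year

Correcting the raw count gives 221 − 5 + 3 = 219 true growth increments.
Net length = 124.1 − 1.3 = 122.8 mm.
Extension rate ≈ 122.8 / 219 = 0.561 mm/year.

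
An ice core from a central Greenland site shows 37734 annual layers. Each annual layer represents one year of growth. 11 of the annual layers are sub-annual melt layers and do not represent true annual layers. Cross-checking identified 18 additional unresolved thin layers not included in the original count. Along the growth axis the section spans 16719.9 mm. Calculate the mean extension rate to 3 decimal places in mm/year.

After corrections the count is 37734 − 11 + 18 = 37741 annual layers.
Extension rate ≈ 16719.9 / 37741 = 0.443 mm/year.

0.443 mm/year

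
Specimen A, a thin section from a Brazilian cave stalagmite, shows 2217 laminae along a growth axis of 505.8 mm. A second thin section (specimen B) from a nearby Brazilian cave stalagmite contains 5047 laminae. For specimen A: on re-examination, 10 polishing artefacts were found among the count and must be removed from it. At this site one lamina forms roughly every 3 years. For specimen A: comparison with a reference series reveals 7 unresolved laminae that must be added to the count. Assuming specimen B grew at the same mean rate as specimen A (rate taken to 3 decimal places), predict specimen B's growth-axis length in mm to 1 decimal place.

Specimen A: after corrections the count is 2217 − 10 + 7 = 2214 laminae.
Specimen A: at 3 years per lamina, 2214 × 3 = 6642 years.
A: Extension rate ≈ 505.8 / 6642 = 0.076 mm per year.
Specimen B: 5047 laminae at 3 years each span 5047 × 3 = 15141 years. B's length ≈ 0.076 × 15141 = 1150.7 mm.

1150.7 mm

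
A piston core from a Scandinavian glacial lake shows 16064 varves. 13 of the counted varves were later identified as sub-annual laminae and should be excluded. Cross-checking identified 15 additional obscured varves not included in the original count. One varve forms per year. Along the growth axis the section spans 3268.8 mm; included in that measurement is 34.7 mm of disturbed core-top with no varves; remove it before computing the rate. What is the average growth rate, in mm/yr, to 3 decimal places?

After corrections the count is 16064 − 13 + 15 = 16066 varves.
The growth record spans 3268.8 − 34.7 = 3234.1 mm.
3234.1 mm over 16066 years gives 3234.1 / 16066 ≈ 0.201 mm/yr.

0.201 mm/yr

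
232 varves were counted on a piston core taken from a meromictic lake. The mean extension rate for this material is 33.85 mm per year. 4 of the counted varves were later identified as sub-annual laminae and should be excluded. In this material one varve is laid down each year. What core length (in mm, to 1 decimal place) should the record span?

7717.8 mm

After corrections the count is 232 − 4 = 228 varves.
Predicted length = 33.85 mm/year × 228 years = 7717.8 mm.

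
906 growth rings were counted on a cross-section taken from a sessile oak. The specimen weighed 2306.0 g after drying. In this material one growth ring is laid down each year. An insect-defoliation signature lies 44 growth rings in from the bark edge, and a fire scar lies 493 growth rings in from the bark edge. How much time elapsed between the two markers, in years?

Separation: 493 − 44 = 449 growth rings.
At one growth ring per year, 449 years elapsed between them.

449 yr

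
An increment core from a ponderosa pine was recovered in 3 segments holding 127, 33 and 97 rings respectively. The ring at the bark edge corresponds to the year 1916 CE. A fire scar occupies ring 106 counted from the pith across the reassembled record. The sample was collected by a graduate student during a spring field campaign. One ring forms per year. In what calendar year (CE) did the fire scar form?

1765 CE

Total rings = 127 + 33 + 97 = 257.
257 − 106 = 151 rings lie beyond the fire scar toward the bark edge.
Counting back 151 years from 1916 CE places the fire scar in 1916 − 151 = 1765 CE.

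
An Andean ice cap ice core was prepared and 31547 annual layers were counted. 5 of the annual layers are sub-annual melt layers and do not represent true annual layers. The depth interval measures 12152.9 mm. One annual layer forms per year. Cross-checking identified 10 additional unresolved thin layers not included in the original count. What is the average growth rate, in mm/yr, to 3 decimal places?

0.385 mm/yr

Correcting the raw count gives 31547 − 5 + 10 = 31552 true annual layers.
12152.9 mm over 31552 years gives 12152.9 / 31552 ≈ 0.385 mm/yr.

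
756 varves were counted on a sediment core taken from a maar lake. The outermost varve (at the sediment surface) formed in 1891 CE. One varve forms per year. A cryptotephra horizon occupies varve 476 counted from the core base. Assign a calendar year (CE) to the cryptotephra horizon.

Between varve 476 and the sediment surface there are 756 − 476 = 280 varves.
1891 − 280 = 1611 CE.

1611 CE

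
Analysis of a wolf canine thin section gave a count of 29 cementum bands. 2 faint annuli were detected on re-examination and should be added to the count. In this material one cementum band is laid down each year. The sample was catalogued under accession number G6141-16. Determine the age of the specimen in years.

31 years

True cementum band count = 29 + 2 = 31.
At one cementum band per year, that is 31 years.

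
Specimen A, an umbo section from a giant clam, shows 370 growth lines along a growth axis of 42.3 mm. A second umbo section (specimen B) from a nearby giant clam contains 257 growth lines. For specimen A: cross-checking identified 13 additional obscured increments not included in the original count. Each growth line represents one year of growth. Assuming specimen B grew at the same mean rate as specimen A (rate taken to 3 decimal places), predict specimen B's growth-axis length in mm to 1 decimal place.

Specimen A: adjusted count: 370 + 13 = 383 growth lines.
A: 42.3 mm over 383 years gives 42.3 / 383 ≈ 0.110 mm per year.
B's length ≈ 0.110 × 257 = 28.3 mm.

28.3 mm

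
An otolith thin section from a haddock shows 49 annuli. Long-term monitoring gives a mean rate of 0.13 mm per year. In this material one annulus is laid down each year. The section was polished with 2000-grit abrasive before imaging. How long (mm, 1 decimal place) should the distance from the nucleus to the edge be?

6.4 mm

49 years of growth are recorded.
Length ≈ 0.13 × 49 = 6.4 mm.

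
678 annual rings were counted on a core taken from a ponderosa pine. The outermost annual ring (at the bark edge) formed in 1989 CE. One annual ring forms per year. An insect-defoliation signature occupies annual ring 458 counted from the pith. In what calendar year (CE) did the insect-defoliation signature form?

1769 CE

678 − 458 = 220 annual rings lie beyond the insect-defoliation signature toward the bark edge.
1989 − 220 = 1769 CE.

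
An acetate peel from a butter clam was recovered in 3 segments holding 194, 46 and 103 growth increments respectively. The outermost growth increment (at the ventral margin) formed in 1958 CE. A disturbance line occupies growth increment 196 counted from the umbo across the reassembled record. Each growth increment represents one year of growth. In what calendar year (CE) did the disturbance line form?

Total growth increments = 194 + 46 + 103 = 343.
Between growth increment 196 and the ventral margin there are 343 − 196 = 147 growth increments.
The growth increment at the ventral margin is 1958 CE, so the disturbance line dates to 1958 − 147 = 1811 CE.

1811 CE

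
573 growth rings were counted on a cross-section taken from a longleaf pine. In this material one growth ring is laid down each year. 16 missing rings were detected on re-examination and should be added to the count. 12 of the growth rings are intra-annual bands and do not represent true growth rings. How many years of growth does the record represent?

577 yr

True growth ring count = 573 − 12 + 16 = 577.
One growth ring per year makes the duration 577 years.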